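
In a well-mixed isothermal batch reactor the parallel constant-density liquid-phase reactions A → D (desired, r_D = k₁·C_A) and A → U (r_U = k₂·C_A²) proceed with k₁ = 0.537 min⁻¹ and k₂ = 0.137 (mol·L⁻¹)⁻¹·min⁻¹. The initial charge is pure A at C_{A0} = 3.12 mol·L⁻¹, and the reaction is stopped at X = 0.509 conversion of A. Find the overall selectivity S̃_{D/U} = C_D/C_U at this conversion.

C_A = C_{A0}(1−X) = 1.532 mol·L⁻¹.
Along a PFR/batch, dC_D/dC_A = −r_D/(r_D+r_U) = −k₁/(k₁+k₂·C_A).
Integrating from C_{A0} to C_A: C_D = (0.537/0.137)·ln[(0.537+0.137·3.12)/(0.537+0.137·1.53)] = 3.920·ln(0.9644/0.7469) = 1.002 mol·L⁻¹.
C_U = (C_{A0}−C_A)−C_D = 0.5860 mol·L⁻¹; S̃_{D/U} = 1.002/0.5860 = 1.71.

1.71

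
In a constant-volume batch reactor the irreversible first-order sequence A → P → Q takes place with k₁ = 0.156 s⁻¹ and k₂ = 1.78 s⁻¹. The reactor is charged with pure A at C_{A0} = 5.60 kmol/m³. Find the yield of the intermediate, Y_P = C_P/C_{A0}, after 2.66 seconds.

Solving the coupled first-order balances gives C_P(t) = [k₁/(k₂−k₁)]·C_{A0}·(e^(−k₁t) − e^(−k₂t)).
e^(−k₁t) = e^(−0.156×2.66) = e^(−0.4150) = 0.6604; e^(−k₂t) = e^(−4.735) = 0.008784.
C_P = 0.156×5.60/(1.78−0.156) × (0.6604−0.008784) = 0.5379×0.6516 = 0.3505 kmol/m³.
Y_P = C_P/C_{A0} = 0.3505/5.60 = 0.0626.

0.0626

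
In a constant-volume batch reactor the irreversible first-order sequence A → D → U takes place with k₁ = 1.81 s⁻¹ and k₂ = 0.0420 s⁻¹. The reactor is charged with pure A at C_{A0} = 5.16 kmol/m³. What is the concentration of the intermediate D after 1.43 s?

4.58 kmol/m³

The intermediate concentration in a first-order A→B→C sequence is C_D = k₁C_{A0}(e^(−k₁t) − e^(−k₂t))/(k₂−k₁).
e^(−k₁t) = e^(−1.81×1.43) = e^(−2.588) = 0.07515; e^(−k₂t) = e^(−0.06006) = 0.9417.
C_D = 1.81×5.16/(0.0420−1.81) × (0.07515−0.9417) = (-5.283)×(-0.8666) = 4.578 kmol/m³.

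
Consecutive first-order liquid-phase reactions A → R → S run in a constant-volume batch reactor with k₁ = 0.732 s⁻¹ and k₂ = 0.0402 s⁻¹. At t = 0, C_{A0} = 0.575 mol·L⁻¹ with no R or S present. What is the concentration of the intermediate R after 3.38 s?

0.480 mol·L⁻¹

Solving the coupled first-order balances gives C_R(t) = [k₁/(k₂−k₁)]·C_{A0}·(e^(−k₁t) − e^(−k₂t)).
e^(−k₁t) = e^(−0.732×3.38) = e^(−2.474) = 0.08423; e^(−k₂t) = e^(−0.1359) = 0.8730.
C_R = 0.732×0.575/(0.0402−0.732) × (0.08423−0.8730) = (-0.6084)×(-0.7887) = 0.4799 mol·L⁻¹.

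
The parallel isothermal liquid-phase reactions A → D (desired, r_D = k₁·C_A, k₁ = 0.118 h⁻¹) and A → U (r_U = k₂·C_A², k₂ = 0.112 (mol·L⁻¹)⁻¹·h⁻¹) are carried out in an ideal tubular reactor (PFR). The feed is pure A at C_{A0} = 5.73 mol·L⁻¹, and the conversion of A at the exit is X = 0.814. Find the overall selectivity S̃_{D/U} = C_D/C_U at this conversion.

0.356

C_A = C_{A0}(1−X) = 1.066 mol·L⁻¹.
Along a PFR/batch, dC_D/dC_A = −r_D/(r_D+r_U) = −k₁/(k₁+k₂·C_A).
Integrating from C_{A0} to C_A: C_D = (0.118/0.112)·ln[(0.118+0.112·5.73)/(0.118+0.112·1.07)] = 1.054·ln(0.7598/0.2374) = 1.226 mol·L⁻¹.
C_U = (C_{A0}−C_A)−C_D = 3.439 mol·L⁻¹; S̃_{D/U} = 1.226/3.439 = 0.356.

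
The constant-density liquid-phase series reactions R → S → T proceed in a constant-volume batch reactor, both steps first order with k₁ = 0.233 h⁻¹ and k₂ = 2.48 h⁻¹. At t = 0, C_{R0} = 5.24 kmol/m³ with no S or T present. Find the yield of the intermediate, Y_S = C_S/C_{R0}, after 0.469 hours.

The intermediate concentration in a first-order A→B→C sequence is C_S = k₁C_{R0}(e^(−k₁t) − e^(−k₂t))/(k₂−k₁).
e^(−k₁t) = e^(−0.233×0.469) = e^(−0.1093) = 0.8965; e^(−k₂t) = e^(−1.163) = 0.3125.
C_S = 0.233×5.24/(2.48−0.233) × (0.8965−0.3125) = 0.5434×0.5840 = 0.3173 kmol/m³.
Y_S = C_S/C_{R0} = 0.3173/5.24 = 0.0606.

0.0606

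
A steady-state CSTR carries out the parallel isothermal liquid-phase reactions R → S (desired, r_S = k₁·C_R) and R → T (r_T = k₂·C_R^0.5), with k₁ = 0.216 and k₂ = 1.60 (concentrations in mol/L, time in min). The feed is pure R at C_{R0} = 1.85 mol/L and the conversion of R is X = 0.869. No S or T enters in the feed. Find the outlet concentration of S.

0.100 mol/L

Exit C_R = C_{R0}(1−X) = 1.85×0.131 = 0.2424 mol/L.
A CSTR operates uniformly at the exit composition, giving r_S = 0.05235 and r_T = 0.7877 (each k·C_R^n at C_R = 0.2424).
Fraction of consumed R going to S: r_S/(r_S+r_T) = 0.06232.
C_S = 0.06232·C_{R0}·X = 0.06232×1.85×0.869 = 0.100 mol/L.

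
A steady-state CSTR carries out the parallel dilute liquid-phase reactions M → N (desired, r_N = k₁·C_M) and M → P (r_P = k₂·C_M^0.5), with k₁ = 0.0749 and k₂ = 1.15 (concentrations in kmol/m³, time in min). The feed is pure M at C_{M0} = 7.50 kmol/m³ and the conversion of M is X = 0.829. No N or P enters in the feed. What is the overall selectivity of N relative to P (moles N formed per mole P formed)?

Exit C_M = C_{M0}(1−X) = 7.50×0.171 = 1.283 kmol/m³.
A CSTR operates uniformly at the exit composition, giving r_N = 0.09606 and r_P = 1.302 (each k·C_M^n at C_M = 1.283).
Overall selectivity = C_N/C_P = r_Nτ/(r_Pτ) = r_N/r_P = 0.0738.

0.0738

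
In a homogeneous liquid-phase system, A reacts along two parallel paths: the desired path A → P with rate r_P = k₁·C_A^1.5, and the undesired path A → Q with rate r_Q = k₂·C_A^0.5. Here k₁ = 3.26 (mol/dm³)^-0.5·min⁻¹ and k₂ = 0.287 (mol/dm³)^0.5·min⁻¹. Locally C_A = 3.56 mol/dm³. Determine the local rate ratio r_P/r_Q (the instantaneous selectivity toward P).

40.4

S_{P/Q} = r_P/r_Q = (k₁·C_A^1.5)/(k₂·C_A^0.5) = (k₁/k₂)·C_A.
= (3.26×3.560^1.5) / (0.287×3.560^0.5) = 21.90/0.5415 = 40.4.
Since the desired path is higher order in A, keeping C_A high (PFR or concentrated feed) favours P.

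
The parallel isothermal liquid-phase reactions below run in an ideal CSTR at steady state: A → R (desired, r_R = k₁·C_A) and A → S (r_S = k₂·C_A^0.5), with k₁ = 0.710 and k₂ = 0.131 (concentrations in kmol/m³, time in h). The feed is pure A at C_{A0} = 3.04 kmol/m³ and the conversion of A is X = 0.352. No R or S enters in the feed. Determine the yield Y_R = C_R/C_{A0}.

0.311

Exit C_A = C_{A0}(1−X) = 3.04×0.648 = 1.970 kmol/m³.
Rates in a CSTR are evaluated at the outlet concentration: r_R = 0.710×1.970 = 1.399, r_S = 0.131×1.970^0.5 = 0.1839.
Fraction of consumed A going to R: r_R/(r_R+r_S) = 0.8838.
C_R = 0.8838·C_{A0}·X = 0.8838×3.04×0.352 = 0.946 kmol/m³; Y_R = C_R/C_{A0} = 0.311.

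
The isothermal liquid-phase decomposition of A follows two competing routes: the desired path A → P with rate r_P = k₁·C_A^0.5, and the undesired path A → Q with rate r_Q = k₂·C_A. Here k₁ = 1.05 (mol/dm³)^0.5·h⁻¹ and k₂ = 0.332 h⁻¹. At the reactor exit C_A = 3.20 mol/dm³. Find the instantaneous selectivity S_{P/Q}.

1.77

S_{P/Q} = r_P/r_Q = (k₁·C_A^0.5)/(k₂·C_A) = (k₁/k₂)·C_A^-0.5.
= (1.05×3.200^0.5) / (0.332×3.200) = 1.878/1.062 = 1.77.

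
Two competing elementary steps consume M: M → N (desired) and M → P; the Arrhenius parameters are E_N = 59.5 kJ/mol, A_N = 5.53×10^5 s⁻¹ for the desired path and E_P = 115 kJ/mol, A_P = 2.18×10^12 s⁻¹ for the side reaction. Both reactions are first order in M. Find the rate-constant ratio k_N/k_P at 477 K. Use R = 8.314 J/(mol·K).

Since both paths have the same order in M, the concentration cancels and S_{N/P} = k_N/k_P = (A_N/A_P)·exp[(E_P−E_N)/(RT)].
(E_P−E_N)/(RT) = (115−59.5)×10³/(8.314×477) = 55500/3966 = 13.99.
k_N/k_P = (5.53×10^5/2.18×10^12)·exp(13.99) = 2.537×10^-7 × 1.196×10^6 = 0.303.

0.303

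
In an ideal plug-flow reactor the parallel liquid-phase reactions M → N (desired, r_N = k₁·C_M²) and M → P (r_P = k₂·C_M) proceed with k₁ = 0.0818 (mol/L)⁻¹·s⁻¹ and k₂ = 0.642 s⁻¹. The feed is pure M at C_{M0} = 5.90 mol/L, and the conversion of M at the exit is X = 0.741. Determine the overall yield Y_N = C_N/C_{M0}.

C_M = C_{M0}(1−X) = 1.528 mol/L.
Along a PFR/batch, dC_P/dC_M = −r_P/(r_N+r_P) = −k₂/(k₂+k₁·C_M).
Integrating from C_{M0} to C_M: C_P = (0.642/0.0818)·ln[(0.642+0.0818·5.90)/(0.642+0.0818·1.53)] = 7.848·ln(1.125/0.7670) = 3.004 mol/L.
Then C_N = (C_{M0}−C_M) − C_P = 4.372 − 3.004 = 1.368 mol/L.
Y_N = C_N/C_{M0} = 1.368/5.90 = 0.232.

0.232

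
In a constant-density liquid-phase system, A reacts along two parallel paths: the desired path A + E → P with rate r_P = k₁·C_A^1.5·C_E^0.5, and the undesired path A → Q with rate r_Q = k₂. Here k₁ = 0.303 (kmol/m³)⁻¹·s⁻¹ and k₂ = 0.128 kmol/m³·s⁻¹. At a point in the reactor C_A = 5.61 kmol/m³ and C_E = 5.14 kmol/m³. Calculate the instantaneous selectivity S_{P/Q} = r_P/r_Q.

71.3

S_{P/Q} = r_P/r_Q = (k₁·C_A^1.5·C_E^0.5)/(k₂) = (k₁/k₂)·C_A^1.5·C_E^0.5.
= (0.303×5.610^1.5×5.140^0.5) / (0.128) = 9.128/0.1280 = 71.3.
Since the desired path is higher order in A, keeping C_A high (PFR or concentrated feed) favours P.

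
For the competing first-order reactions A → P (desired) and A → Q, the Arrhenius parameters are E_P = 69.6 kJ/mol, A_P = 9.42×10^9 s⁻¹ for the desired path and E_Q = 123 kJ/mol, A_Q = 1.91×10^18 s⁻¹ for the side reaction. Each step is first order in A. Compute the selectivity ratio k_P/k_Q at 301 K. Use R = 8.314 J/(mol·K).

9.12

With equal orders, S_{P/Q} = k_P/k_Q = (A_P/A_Q)·exp[(E_Q−E_P)/(RT)].
(E_Q−E_P)/(RT) = (123−69.6)×10³/(8.314×301) = 53400/2503 = 21.34.
k_P/k_Q = (9.42×10^9/1.91×10^18)·exp(21.34) = 4.932×10^-9 × 1.850×10^9 = 9.12.
Since E_P < E_Q, lowering the temperature improves selectivity toward P.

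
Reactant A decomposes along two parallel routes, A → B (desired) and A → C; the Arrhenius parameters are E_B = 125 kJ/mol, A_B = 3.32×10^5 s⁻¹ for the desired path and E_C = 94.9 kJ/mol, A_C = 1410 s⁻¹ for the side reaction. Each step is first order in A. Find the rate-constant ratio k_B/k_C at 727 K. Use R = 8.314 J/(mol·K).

1.62

Since both paths have the same order in A, the concentration cancels and S_{B/C} = k_B/k_C = (A_B/A_C)·exp[(E_C−E_B)/(RT)].
(E_C−E_B)/(RT) = (94.9−125)×10³/(8.314×727) = -30100/6044 = -4.980.
k_B/k_C = (3.32×10^5/1410)·exp(-4.980) = 235.5 × 0.006875 = 1.62.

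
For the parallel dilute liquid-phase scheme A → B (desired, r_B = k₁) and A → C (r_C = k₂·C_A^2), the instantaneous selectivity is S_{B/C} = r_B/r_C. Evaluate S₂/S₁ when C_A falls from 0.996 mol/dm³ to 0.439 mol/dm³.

5.15

S_{B/C} = (k₁/k₂)·C_A^-2, so S₂/S₁ = (C_{A,2}/C_{A,1})^-2.
= (0.439/0.996)^(-2) = (0.4408)^(-2) = 5.15.
Selectivity toward B rises as C_A falls — low-concentration operation is favoured.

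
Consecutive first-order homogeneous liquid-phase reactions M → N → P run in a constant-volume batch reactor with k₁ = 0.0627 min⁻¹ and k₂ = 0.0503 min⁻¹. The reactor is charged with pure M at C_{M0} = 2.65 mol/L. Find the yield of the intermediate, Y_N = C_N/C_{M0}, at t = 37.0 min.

The intermediate concentration in a first-order A→B→C sequence is C_N = k₁C_{M0}(e^(−k₁t) − e^(−k₂t))/(k₂−k₁).
e^(−k₁t) = e^(−0.0627×37.0) = e^(−2.320) = 0.09828; e^(−k₂t) = e^(−1.861) = 0.1555.
C_N = 0.0627×2.65/(0.0503−0.0627) × (0.09828−0.1555) = (-13.40)×(-0.05722) = 0.7667 mol/L.
Y_N = C_N/C_{M0} = 0.7667/2.65 = 0.289.

0.289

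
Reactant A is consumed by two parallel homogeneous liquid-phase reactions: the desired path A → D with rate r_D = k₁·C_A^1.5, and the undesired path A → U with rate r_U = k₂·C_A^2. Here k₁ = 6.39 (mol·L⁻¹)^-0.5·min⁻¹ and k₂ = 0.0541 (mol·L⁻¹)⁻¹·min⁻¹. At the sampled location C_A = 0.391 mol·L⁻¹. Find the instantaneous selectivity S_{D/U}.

189

S_{D/U} = r_D/r_U = (k₁·C_A^1.5)/(k₂·C_A^2) = (k₁/k₂)·C_A^-0.5.
= (6.39×0.3910^1.5) / (0.0541×0.3910^2) = 1.562/0.008271 = 189.
The undesired path is higher order in A, so low C_A (CSTR or dilute feed) favours D.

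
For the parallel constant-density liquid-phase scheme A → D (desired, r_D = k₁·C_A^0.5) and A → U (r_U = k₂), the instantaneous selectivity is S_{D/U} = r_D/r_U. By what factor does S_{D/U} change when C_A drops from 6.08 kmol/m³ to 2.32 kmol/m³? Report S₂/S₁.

S_{D/U} = (k₁/k₂)·C_A^0.5, so S₂/S₁ = (C_{A,2}/C_{A,1})^0.5.
= (2.32/6.08)^0.5 = (0.3816)^0.5 = 0.618.

0.618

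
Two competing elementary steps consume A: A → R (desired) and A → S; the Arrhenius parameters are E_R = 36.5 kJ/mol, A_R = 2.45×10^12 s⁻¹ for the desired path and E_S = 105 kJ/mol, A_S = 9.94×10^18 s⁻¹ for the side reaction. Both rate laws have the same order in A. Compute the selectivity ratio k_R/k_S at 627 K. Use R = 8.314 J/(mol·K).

With equal orders, S_{R/S} = k_R/k_S = (A_R/A_S)·exp[(E_S−E_R)/(RT)].
(E_S−E_R)/(RT) = (105−36.5)×10³/(8.314×627) = 68500/5213 = 13.14.
k_R/k_S = (2.45×10^12/9.94×10^18)·exp(13.14) = 2.465×10^-7 × 5.092×10^5 = 0.125.
Since E_R < E_S, lowering the temperature improves selectivity toward R.

0.125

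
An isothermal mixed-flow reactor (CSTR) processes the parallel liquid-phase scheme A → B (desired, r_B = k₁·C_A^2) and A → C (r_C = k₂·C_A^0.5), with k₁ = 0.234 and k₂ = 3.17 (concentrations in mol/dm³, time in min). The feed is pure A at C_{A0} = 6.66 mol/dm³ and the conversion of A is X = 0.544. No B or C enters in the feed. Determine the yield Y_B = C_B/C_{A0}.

0.153

Exit C_A = C_{A0}(1−X) = 6.66×0.456 = 3.037 mol/dm³.
A CSTR operates uniformly at the exit composition, giving r_B = 2.158 and r_C = 5.524 (each k·C_A^n at C_A = 3.037).
Fraction of consumed A going to B: r_B/(r_B+r_C) = 0.2809.
C_B = 0.2809·C_{A0}·X = 0.2809×6.66×0.544 = 1.02 mol/dm³; Y_B = C_B/C_{A0} = 0.153.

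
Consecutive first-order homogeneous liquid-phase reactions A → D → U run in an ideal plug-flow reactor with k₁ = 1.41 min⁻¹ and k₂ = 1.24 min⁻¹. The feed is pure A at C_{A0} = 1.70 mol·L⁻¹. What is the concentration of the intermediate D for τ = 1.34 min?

For first-order series with pure A initially, C_D(τ) = k₁C_{A0}/(k₂−k₁)·(e^(−k₁τ) − e^(−k₂τ)).
e^(−k₁τ) = e^(−1.41×1.34) = e^(−1.889) = 0.1512; e^(−k₂τ) = e^(−1.662) = 0.1898.
C_D = 1.41×1.70/(1.24−1.41) × (0.1512−0.1898) = (-14.10)×(-0.03867) = 0.5453 mol·L⁻¹.

0.545 mol·L⁻¹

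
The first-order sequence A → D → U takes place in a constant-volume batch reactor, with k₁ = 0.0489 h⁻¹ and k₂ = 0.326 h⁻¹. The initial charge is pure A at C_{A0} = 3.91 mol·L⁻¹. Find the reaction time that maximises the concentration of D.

Setting dC_D/dt = 0 gives t_opt = ln(k₂/k₁)/(k₂−k₁).
= ln(0.326/0.0489)/(0.326−0.0489) = ln(6.667)/0.2771 = 1.897/0.2771 = 6.85 h.

6.85 h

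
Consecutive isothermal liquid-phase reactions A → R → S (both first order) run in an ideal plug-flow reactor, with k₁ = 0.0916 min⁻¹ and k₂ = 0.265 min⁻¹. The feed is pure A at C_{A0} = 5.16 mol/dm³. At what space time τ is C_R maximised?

6.13 min

The intermediate peaks when r₁ = r₂, i.e. k₁e^(−k₁τ) = k₂e^(−k₂τ), giving τ_opt = ln(k₂/k₁)/(k₂−k₁).
= ln(0.265/0.0916)/(0.265−0.0916) = ln(2.893)/0.1734 = 1.062/0.1734 = 6.13 min.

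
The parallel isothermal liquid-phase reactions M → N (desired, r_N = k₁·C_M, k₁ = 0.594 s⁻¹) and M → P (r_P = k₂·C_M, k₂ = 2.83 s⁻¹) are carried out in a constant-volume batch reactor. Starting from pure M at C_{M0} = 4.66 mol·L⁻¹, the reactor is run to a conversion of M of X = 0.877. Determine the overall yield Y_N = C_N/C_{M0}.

0.152

C_M = C_{M0}(1−X) = 0.5732 mol·L⁻¹.
Both paths are first order in M, so the instantaneous fraction to N is constant: dC_N/d(−C_M) = k₁/(k₁+k₂) = 0.1735.
C_N = 0.1735·(C_{M0}−C_M) = 0.1735×4.087 = 0.709 mol·L⁻¹.
Y_N = C_N/C_{M0} = 0.7090/4.66 = 0.152.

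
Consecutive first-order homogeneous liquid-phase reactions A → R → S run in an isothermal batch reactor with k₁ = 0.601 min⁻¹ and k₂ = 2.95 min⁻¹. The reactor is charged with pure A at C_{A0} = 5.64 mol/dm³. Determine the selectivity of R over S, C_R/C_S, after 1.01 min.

Solving the coupled first-order balances gives C_R(t) = [k₁/(k₂−k₁)]·C_{A0}·(e^(−k₁t) − e^(−k₂t)).
e^(−k₁t) = e^(−0.601×1.01) = e^(−0.6070) = 0.5450; e^(−k₂t) = e^(−2.980) = 0.05082.
C_R = 0.601×5.64/(2.95−0.601) × (0.5450−0.05082) = 1.443×0.4942 = 0.7131 mol/dm³.
C_A = C_{A0}e^(−k₁t) = 3.074 mol/dm³, so C_S = C_{A0}−C_A−C_R = 1.853 mol/dm³; C_R/C_S = 0.385.

0.385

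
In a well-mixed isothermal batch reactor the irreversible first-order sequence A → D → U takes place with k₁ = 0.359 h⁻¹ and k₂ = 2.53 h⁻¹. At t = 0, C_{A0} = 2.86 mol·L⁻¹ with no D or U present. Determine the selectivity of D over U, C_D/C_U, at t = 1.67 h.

0.244

The intermediate concentration in a first-order A→B→C sequence is C_D = k₁C_{A0}(e^(−k₁t) − e^(−k₂t))/(k₂−k₁).
e^(−k₁t) = e^(−0.359×1.67) = e^(−0.5995) = 0.5491; e^(−k₂t) = e^(−4.225) = 0.01462.
C_D = 0.359×2.86/(2.53−0.359) × (0.5491−0.01462) = 0.4729×0.5344 = 0.2528 mol·L⁻¹.
C_A = C_{A0}e^(−k₁t) = 1.570 mol·L⁻¹, so C_U = C_{A0}−C_A−C_D = 1.037 mol·L⁻¹; C_D/C_U = 0.244.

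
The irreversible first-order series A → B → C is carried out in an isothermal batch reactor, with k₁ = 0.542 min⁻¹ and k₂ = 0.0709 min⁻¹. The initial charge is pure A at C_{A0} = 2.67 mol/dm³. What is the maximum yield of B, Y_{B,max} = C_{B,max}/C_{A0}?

0.736

For a first-order series the maximum intermediate yield is C_{B,max}/C_{A0} = (k₁/k₂)^[k₂/(k₂−k₁)].
= (0.542/0.0709)^(0.0709/(0.0709−0.542)) = (7.645)^(-0.1505) = 0.7363.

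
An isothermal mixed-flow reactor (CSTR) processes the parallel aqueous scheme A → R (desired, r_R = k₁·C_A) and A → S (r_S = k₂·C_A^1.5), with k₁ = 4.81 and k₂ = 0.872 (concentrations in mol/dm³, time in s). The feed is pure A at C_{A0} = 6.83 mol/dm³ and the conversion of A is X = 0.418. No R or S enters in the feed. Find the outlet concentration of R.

Exit C_A = C_{A0}(1−X) = 6.83×0.582 = 3.975 mol/dm³.
A CSTR operates uniformly at the exit composition, giving r_R = 19.12 and r_S = 6.911 (each k·C_A^n at C_A = 3.975).
Fraction of consumed A going to R: r_R/(r_R+r_S) = 0.7345.
C_R = 0.7345·C_{A0}·X = 0.7345×6.83×0.418 = 2.10 mol/dm³.

2.10 mol/dm³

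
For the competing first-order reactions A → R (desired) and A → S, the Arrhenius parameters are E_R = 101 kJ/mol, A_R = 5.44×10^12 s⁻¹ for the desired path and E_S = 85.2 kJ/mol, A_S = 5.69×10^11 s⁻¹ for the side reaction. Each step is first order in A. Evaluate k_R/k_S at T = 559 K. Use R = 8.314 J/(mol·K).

0.319

With equal orders, S_{R/S} = k_R/k_S = (A_R/A_S)·exp[(E_S−E_R)/(RT)].
(E_S−E_R)/(RT) = (85.2−101)×10³/(8.314×559) = -15800/4648 = -3.400.
k_R/k_S = (5.44×10^12/5.69×10^11)·exp(-3.400) = 9.561 × 0.03338 = 0.319.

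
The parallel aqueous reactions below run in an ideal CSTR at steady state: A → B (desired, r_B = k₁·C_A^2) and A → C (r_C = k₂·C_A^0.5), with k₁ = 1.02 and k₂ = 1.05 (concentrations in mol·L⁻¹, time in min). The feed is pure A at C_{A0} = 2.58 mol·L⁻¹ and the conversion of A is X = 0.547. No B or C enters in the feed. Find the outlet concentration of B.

0.778 mol·L⁻¹

Exit C_A = C_{A0}(1−X) = 2.58×0.453 = 1.169 mol·L⁻¹.
Rates in a CSTR are evaluated at the outlet concentration: r_B = 1.02×1.169^2 = 1.393, r_C = 1.05×1.169^0.5 = 1.135.
Fraction of consumed A going to B: r_B/(r_B+r_C) = 0.5510.
C_B = 0.5510·C_{A0}·X = 0.5510×2.58×0.547 = 0.778 mol·L⁻¹.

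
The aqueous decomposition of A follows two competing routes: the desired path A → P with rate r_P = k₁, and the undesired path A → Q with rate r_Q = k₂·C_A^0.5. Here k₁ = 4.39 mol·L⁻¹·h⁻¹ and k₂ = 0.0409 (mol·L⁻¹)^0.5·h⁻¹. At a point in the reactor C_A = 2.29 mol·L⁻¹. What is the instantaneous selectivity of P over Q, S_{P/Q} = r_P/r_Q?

70.9

S_{P/Q} = r_P/r_Q = (k₁)/(k₂·C_A^0.5) = (k₁/k₂)·C_A^-0.5.
= (4.39) / (0.0409×2.290^0.5) = 4.390/0.06189 = 70.9.
The undesired path is higher order in A, so low C_A (CSTR or dilute feed) favours P.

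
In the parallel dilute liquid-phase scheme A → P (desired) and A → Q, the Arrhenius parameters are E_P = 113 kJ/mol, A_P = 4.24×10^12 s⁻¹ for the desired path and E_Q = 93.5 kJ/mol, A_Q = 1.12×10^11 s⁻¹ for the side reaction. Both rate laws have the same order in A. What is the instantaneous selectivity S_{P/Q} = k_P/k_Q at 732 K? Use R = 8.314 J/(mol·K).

1.54

k_P/k_Q = (A_P/A_Q)·exp[−(E_P−E_Q)/(RT)] = (A_P/A_Q)·exp[(E_Q−E_P)/(RT)].
(E_Q−E_P)/(RT) = (93.5−113)×10³/(8.314×732) = -19500/6086 = -3.204.
k_P/k_Q = (4.24×10^12/1.12×10^11)·exp(-3.204) = 37.86 × 0.04059 = 1.54.
Since E_P > E_Q, raising the temperature improves selectivity toward P.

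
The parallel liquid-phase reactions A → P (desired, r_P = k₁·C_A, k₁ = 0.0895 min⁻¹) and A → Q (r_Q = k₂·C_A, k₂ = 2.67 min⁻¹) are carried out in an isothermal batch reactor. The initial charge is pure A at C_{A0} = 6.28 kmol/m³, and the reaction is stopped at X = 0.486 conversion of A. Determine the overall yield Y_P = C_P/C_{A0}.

0.0158

C_A = C_{A0}(1−X) = 3.228 kmol/m³.
Both paths are first order in A, so the instantaneous fraction to P is constant: dC_P/d(−C_A) = k₁/(k₁+k₂) = 0.03243.
C_P = 0.03243·(C_{A0}−C_A) = 0.03243×3.052 = 0.0990 kmol/m³.
Y_P = C_P/C_{A0} = 0.09899/6.28 = 0.0158.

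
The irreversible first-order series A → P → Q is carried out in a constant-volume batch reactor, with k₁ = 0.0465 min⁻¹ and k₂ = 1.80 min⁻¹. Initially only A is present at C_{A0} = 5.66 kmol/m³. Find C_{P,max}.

0.133 kmol/m³

For a first-order series the maximum intermediate yield is C_{P,max}/C_{A0} = (k₁/k₂)^[k₂/(k₂−k₁)].
= (0.0465/1.80)^(1.80/(1.80−0.0465)) = (0.02583)^(1.027) = 0.02345.
C_{P,max} = 0.02345×5.66 = 0.133 kmol/m³.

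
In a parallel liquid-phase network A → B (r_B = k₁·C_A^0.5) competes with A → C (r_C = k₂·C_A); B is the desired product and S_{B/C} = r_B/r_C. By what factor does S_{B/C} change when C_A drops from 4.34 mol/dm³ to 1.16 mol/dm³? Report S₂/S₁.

S_{B/C} = (k₁/k₂)·C_A^-0.5, so S₂/S₁ = (C_{A,2}/C_{A,1})^-0.5.
= (1.16/4.34)^(-0.5) = (0.2673)^(-0.5) = 1.93.

1.93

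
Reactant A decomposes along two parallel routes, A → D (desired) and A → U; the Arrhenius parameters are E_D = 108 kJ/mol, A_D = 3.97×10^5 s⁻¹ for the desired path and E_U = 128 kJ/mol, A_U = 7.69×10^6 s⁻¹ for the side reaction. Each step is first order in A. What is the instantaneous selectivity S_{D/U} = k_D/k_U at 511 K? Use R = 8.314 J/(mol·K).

With equal orders, S_{D/U} = k_D/k_U = (A_D/A_U)·exp[(E_U−E_D)/(RT)].
(E_U−E_D)/(RT) = (128−108)×10³/(8.314×511) = 20000/4248 = 4.708.
k_D/k_U = (3.97×10^5/7.69×10^6)·exp(4.708) = 0.05163 × 110.8 = 5.72.

5.72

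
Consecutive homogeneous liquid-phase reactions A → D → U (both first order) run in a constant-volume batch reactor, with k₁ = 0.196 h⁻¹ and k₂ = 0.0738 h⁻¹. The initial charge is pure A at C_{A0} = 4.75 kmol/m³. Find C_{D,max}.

2.63 kmol/m³

At the optimum, C_{D,max}/C_{A0} = (k₁/k₂)^[k₂/(k₂−k₁)].
= (0.196/0.0738)^(0.0738/(0.0738−0.196)) = (2.656)^(-0.6039) = 0.5544.
C_{D,max} = 0.5544×4.75 = 2.63 kmol/m³.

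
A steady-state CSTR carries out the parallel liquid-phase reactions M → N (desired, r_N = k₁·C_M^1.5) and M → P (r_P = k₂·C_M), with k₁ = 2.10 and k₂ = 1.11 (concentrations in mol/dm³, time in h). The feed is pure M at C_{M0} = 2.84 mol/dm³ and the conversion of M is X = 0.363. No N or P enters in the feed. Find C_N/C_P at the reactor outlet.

Exit C_M = C_{M0}(1−X) = 2.84×0.637 = 1.809 mol/dm³.
A CSTR operates uniformly at the exit composition, giving r_N = 5.110 and r_P = 2.008 (each k·C_M^n at C_M = 1.809).
Overall selectivity = C_N/C_P = r_Nτ/(r_Pτ) = r_N/r_P = 2.54.

2.54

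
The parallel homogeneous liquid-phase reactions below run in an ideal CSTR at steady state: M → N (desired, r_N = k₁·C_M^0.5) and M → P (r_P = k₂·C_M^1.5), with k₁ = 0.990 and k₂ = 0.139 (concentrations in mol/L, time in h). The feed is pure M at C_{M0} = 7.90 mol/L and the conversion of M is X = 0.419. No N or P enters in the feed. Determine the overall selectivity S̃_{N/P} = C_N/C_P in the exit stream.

1.55

Exit C_M = C_{M0}(1−X) = 7.90×0.581 = 4.590 mol/L.
Rates in a CSTR are evaluated at the outlet concentration: r_N = 0.990×4.590^0.5 = 2.121, r_P = 0.139×4.590^1.5 = 1.367.
Overall selectivity = C_N/C_P = r_Nτ/(r_Pτ) = r_N/r_P = 1.55.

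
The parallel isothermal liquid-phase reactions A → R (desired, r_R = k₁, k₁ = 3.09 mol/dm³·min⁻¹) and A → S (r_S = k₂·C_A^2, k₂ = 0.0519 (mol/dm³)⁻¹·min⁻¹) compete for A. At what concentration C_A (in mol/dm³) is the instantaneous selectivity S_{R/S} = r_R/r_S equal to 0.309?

S_{R/S} = (k₁/k₂)·C_A^-2 ⇒ C_A = (S·k₂/k₁)^(-0.5).
= (0.309×0.0519/3.09)^(-0.5) = (0.005190)^(-0.5) = 13.9 mol/dm³.

13.9 mol/dm³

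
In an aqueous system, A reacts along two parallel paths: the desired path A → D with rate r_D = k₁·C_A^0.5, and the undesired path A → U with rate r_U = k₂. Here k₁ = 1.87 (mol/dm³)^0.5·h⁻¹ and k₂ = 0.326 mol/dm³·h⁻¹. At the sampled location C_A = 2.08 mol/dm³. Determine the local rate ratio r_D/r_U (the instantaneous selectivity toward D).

S_{D/U} = r_D/r_U = (k₁·C_A^0.5)/(k₂) = (k₁/k₂)·C_A^0.5.
= (1.87×2.080^0.5) / (0.326) = 2.697/0.3260 = 8.27.

8.27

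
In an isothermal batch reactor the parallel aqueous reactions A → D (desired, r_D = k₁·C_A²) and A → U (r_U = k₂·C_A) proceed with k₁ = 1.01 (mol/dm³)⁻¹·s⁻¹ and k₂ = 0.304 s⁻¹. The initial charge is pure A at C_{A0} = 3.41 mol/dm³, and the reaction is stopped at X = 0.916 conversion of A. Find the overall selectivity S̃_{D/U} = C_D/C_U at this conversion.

4.63

C_A = C_{A0}(1−X) = 0.2864 mol/dm³.
Along a PFR/batch, dC_U/dC_A = −r_U/(r_D+r_U) = −k₂/(k₂+k₁·C_A).
Integrating from C_{A0} to C_A: C_U = (0.304/1.01)·ln[(0.304+1.01·3.41)/(0.304+1.01·0.286)] = 0.3010·ln(3.748/0.5933) = 0.5548 mol/dm³.
Then C_D = (C_{A0}−C_A) − C_U = 3.124 − 0.5548 = 2.569 mol/dm³.
S̃_{D/U} = C_D/C_U = 2.569/0.5548 = 4.63.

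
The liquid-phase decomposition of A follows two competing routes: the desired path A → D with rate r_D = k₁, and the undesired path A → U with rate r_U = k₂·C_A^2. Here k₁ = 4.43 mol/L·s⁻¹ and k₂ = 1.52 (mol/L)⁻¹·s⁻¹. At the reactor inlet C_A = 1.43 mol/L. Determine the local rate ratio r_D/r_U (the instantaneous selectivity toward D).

1.43

S_{D/U} = r_D/r_U = (k₁)/(k₂·C_A^2) = (k₁/k₂)·C_A^-2.
= (4.43) / (1.52×1.430^2) = 4.430/3.108 = 1.43.
The undesired path is higher order in A, so low C_A (CSTR or dilute feed) favours D.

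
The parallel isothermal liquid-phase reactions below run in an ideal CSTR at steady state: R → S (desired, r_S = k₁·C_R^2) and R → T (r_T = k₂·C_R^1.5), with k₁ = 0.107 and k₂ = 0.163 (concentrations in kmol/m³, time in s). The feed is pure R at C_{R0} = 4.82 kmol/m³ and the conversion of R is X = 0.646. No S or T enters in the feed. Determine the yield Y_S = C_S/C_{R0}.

0.298

Exit C_R = C_{R0}(1−X) = 4.82×0.354 = 1.706 kmol/m³.
In a CSTR the entire volume is at exit conditions, so r_S = 0.107×1.706^2 = 0.3115 and r_T = 0.163×1.706^1.5 = 0.3633.
Fraction of consumed R going to S: r_S/(r_S+r_T) = 0.4616.
C_S = 0.4616·C_{R0}·X = 0.4616×4.82×0.646 = 1.44 kmol/m³; Y_S = C_S/C_{R0} = 0.298.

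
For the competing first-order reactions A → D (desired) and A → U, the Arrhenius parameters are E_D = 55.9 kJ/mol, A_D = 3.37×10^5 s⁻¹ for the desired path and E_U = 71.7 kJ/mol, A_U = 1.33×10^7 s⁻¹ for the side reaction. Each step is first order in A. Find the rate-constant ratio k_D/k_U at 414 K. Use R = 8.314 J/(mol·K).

2.50

Since both paths have the same order in A, the concentration cancels and S_{D/U} = k_D/k_U = (A_D/A_U)·exp[(E_U−E_D)/(RT)].
(E_U−E_D)/(RT) = (71.7−55.9)×10³/(8.314×414) = 15800/3442 = 4.590.
k_D/k_U = (3.37×10^5/1.33×10^7)·exp(4.590) = 0.02534 × 98.53 = 2.50.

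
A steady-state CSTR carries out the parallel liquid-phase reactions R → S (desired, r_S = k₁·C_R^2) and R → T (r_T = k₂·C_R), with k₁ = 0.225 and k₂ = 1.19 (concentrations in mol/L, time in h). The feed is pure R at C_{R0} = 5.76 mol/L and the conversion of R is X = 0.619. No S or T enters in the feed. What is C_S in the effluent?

Exit C_R = C_{R0}(1−X) = 5.76×0.381 = 2.195 mol/L.
Rates in a CSTR are evaluated at the outlet concentration: r_S = 0.225×2.195^2 = 1.084, r_T = 1.19×2.195 = 2.612.
Fraction of consumed R going to S: r_S/(r_S+r_T) = 0.2933.
C_S = 0.2933·C_{R0}·X = 0.2933×5.76×0.619 = 1.05 mol/L.

1.05 mol/L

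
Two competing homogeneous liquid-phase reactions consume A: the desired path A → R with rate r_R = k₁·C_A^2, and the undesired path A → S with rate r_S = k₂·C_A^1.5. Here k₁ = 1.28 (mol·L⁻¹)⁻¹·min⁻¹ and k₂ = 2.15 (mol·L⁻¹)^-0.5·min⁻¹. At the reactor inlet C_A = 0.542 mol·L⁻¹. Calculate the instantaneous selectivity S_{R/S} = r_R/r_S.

S_{R/S} = r_R/r_S = (k₁·C_A^2)/(k₂·C_A^1.5) = (k₁/k₂)·C_A^0.5.
= (1.28×0.5420^2) / (2.15×0.5420^1.5) = 0.3760/0.8579 = 0.438.
Since the desired path is higher order in A, keeping C_A high (PFR or concentrated feed) favours R.

0.438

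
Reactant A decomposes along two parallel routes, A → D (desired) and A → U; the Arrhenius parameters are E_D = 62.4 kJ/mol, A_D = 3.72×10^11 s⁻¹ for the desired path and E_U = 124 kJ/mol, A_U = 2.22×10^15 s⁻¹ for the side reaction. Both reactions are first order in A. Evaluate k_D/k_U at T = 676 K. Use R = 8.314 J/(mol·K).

9.64

k_D/k_U = (A_D/A_U)·exp[−(E_D−E_U)/(RT)] = (A_D/A_U)·exp[(E_U−E_D)/(RT)].
(E_U−E_D)/(RT) = (124−62.4)×10³/(8.314×676) = 61600/5620 = 10.96.
k_D/k_U = (3.72×10^11/2.22×10^15)·exp(10.96) = 1.676×10^-4 × 57546 = 9.64.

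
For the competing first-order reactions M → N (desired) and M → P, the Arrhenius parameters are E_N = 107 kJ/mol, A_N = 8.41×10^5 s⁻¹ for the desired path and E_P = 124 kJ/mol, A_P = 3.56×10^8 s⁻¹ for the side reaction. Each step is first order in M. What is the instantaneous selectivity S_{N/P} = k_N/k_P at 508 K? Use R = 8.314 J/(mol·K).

Since both paths have the same order in M, the concentration cancels and S_{N/P} = k_N/k_P = (A_N/A_P)·exp[(E_P−E_N)/(RT)].
(E_P−E_N)/(RT) = (124−107)×10³/(8.314×508) = 17000/4224 = 4.025.
k_N/k_P = (8.41×10^5/3.56×10^8)·exp(4.025) = 0.002362 × 55.99 = 0.132.

0.132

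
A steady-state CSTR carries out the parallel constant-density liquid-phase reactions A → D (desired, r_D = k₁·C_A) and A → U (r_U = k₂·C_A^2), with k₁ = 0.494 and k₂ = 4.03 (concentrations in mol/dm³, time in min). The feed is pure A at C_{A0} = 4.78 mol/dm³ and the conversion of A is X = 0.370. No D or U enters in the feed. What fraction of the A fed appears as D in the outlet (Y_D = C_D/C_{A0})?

0.0145

Exit C_A = C_{A0}(1−X) = 4.78×0.630 = 3.011 mol/dm³.
In a CSTR the entire volume is at exit conditions, so r_D = 0.494×3.011 = 1.488 and r_U = 4.03×3.011^2 = 36.55.
Fraction of consumed A going to D: r_D/(r_D+r_U) = 0.03911.
C_D = 0.03911·C_{A0}·X = 0.03911×4.78×0.370 = 0.0692 mol/dm³; Y_D = C_D/C_{A0} = 0.0145.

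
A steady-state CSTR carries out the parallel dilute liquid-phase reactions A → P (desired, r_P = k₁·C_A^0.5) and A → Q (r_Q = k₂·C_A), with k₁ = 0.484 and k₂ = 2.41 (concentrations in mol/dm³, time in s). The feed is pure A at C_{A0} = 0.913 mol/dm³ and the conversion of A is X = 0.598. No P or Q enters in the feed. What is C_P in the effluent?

Exit C_A = C_{A0}(1−X) = 0.913×0.402 = 0.3670 mol/dm³.
Rates in a CSTR are evaluated at the outlet concentration: r_P = 0.484×0.3670^0.5 = 0.2932, r_Q = 2.41×0.3670 = 0.8845.
Fraction of consumed A going to P: r_P/(r_P+r_Q) = 0.2490.
C_P = 0.2490·C_{A0}·X = 0.2490×0.913×0.598 = 0.136 mol/dm³.

0.136 mol/dm³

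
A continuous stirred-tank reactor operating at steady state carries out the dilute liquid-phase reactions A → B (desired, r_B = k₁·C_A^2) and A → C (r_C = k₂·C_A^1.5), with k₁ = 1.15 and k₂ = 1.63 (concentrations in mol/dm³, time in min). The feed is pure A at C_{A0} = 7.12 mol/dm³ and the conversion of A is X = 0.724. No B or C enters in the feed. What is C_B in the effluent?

Exit C_A = C_{A0}(1−X) = 7.12×0.276 = 1.965 mol/dm³.
A CSTR operates uniformly at the exit composition, giving r_B = 4.441 and r_C = 4.490 (each k·C_A^n at C_A = 1.965).
Fraction of consumed A going to B: r_B/(r_B+r_C) = 0.4972.
C_B = 0.4972·C_{A0}·X = 0.4972×7.12×0.724 = 2.56 mol/dm³.

2.56 mol/dm³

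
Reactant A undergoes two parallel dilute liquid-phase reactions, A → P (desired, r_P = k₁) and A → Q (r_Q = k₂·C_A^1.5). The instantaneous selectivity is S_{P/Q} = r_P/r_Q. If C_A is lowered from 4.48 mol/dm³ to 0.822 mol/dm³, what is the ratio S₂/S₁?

S_{P/Q} = (k₁/k₂)·C_A^-1.5, so S₂/S₁ = (C_{A,2}/C_{A,1})^-1.5.
= (0.822/4.48)^(-1.5) = (0.1835)^(-1.5) = 12.7.
Selectivity toward P rises as C_A falls — low-concentration operation is favoured.

12.7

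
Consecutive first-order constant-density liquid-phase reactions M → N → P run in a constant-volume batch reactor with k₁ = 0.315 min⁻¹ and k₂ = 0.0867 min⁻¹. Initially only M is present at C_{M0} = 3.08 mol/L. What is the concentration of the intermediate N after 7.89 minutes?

1.79 mol/L

The intermediate concentration in a first-order A→B→C sequence is C_N = k₁C_{M0}(e^(−k₁t) − e^(−k₂t))/(k₂−k₁).
e^(−k₁t) = e^(−0.315×7.89) = e^(−2.485) = 0.08330; e^(−k₂t) = e^(−0.6841) = 0.5046.
C_N = 0.315×3.08/(0.0867−0.315) × (0.08330−0.5046) = (-4.250)×(-0.4213) = 1.790 mol/L.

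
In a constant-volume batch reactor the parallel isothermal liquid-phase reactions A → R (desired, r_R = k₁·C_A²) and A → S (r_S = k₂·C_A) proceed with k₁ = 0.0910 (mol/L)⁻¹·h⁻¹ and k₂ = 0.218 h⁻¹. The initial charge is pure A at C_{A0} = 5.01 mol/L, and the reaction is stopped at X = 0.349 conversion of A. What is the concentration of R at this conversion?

1.10 mol/L

C_A = C_{A0}(1−X) = 3.262 mol/L.
Along a PFR/batch, dC_S/dC_A = −r_S/(r_R+r_S) = −k₂/(k₂+k₁·C_A).
Integrating from C_{A0} to C_A: C_S = (0.218/0.0910)·ln[(0.218+0.0910·5.01)/(0.218+0.0910·3.26)] = 2.396·ln(0.6739/0.5148) = 0.6452 mol/L.
Then C_R = (C_{A0}−C_A) − C_S = 1.748 − 0.6452 = 1.103 mol/L.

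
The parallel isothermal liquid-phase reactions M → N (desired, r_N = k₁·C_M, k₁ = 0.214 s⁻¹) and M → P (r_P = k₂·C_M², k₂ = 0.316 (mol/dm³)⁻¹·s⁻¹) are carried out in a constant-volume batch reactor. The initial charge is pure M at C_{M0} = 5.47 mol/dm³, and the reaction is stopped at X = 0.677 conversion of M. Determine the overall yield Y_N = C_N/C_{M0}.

C_M = C_{M0}(1−X) = 1.767 mol/dm³.
Along a PFR/batch, dC_N/dC_M = −r_N/(r_N+r_P) = −k₁/(k₁+k₂·C_M).
Integrating from C_{M0} to C_M: C_N = (0.214/0.316)·ln[(0.214+0.316·5.47)/(0.214+0.316·1.77)] = 0.6772·ln(1.943/0.7723) = 0.6246 mol/dm³.
Y_N = C_N/C_{M0} = 0.6246/5.47 = 0.114.

0.114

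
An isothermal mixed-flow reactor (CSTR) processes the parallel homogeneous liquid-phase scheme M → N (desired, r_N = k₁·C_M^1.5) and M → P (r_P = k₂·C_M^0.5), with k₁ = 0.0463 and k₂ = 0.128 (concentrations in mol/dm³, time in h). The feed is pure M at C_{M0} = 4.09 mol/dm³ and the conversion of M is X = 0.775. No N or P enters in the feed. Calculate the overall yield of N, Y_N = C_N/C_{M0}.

0.194

Exit C_M = C_{M0}(1−X) = 4.09×0.225 = 0.9202 mol/dm³.
Rates in a CSTR are evaluated at the outlet concentration: r_N = 0.0463×0.9202^1.5 = 0.04087, r_P = 0.128×0.9202^0.5 = 0.1228.
Fraction of consumed M going to N: r_N/(r_N+r_P) = 0.2497.
C_N = 0.2497·C_{M0}·X = 0.2497×4.09×0.775 = 0.792 mol/dm³; Y_N = C_N/C_{M0} = 0.194.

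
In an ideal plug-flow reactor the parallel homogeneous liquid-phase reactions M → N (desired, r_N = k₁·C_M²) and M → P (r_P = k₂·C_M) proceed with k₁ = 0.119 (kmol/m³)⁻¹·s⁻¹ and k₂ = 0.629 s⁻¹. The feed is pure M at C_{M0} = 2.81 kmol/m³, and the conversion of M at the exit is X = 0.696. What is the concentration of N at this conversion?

C_M = C_{M0}(1−X) = 0.8542 kmol/m³.
Along a PFR/batch, dC_P/dC_M = −r_P/(r_N+r_P) = −k₂/(k₂+k₁·C_M).
Integrating from C_{M0} to C_M: C_P = (0.629/0.119)·ln[(0.629+0.119·2.81)/(0.629+0.119·0.854)] = 5.286·ln(0.9634/0.7307) = 1.462 kmol/m³.
Then C_N = (C_{M0}−C_M) − C_P = 1.956 − 1.462 = 0.4942 kmol/m³.

0.494 kmol/m³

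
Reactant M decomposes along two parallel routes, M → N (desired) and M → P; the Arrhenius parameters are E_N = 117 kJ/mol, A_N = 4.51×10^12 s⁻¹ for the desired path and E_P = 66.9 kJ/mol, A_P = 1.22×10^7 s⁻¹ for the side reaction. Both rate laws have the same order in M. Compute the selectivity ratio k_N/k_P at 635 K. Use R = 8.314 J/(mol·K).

28.0

Since both paths have the same order in M, the concentration cancels and S_{N/P} = k_N/k_P = (A_N/A_P)·exp[(E_P−E_N)/(RT)].
(E_P−E_N)/(RT) = (66.9−117)×10³/(8.314×635) = -50100/5279 = -9.490.
k_N/k_P = (4.51×10^12/1.22×10^7)·exp(-9.490) = 3.697×10^5 × 7.562×10^-5 = 28.0.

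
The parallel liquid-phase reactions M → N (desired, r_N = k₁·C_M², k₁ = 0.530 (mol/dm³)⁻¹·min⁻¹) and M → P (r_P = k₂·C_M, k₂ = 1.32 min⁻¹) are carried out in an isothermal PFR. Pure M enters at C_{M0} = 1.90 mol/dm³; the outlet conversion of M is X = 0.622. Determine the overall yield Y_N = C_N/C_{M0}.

C_M = C_{M0}(1−X) = 0.7182 mol/dm³.
Along a PFR/batch, dC_P/dC_M = −r_P/(r_N+r_P) = −k₂/(k₂+k₁·C_M).
Integrating from C_{M0} to C_M: C_P = (1.32/0.530)·ln[(1.32+0.530·1.90)/(1.32+0.530·0.718)] = 2.491·ln(2.327/1.701) = 0.7810 mol/dm³.
Then C_N = (C_{M0}−C_M) − C_P = 1.182 − 0.7810 = 0.4008 mol/dm³.
Y_N = C_N/C_{M0} = 0.4008/1.90 = 0.211.

0.211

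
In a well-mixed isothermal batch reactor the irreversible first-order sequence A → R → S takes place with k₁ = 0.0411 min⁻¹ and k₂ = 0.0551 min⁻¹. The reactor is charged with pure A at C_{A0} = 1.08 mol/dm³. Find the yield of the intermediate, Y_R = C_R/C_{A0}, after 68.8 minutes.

0.107

The intermediate concentration in a first-order A→B→C sequence is C_R = k₁C_{A0}(e^(−k₁t) − e^(−k₂t))/(k₂−k₁).
e^(−k₁t) = e^(−0.0411×68.8) = e^(−2.828) = 0.05915; e^(−k₂t) = e^(−3.791) = 0.02258.
C_R = 0.0411×1.08/(0.0551−0.0411) × (0.05915−0.02258) = 3.171×0.03657 = 0.1160 mol/dm³.
Y_R = C_R/C_{A0} = 0.1160/1.08 = 0.107.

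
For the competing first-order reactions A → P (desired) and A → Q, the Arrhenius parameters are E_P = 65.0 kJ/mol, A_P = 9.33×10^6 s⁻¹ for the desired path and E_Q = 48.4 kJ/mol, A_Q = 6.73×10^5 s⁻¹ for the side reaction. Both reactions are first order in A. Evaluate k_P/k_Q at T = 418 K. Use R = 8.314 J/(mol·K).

0.117

k_P/k_Q = (A_P/A_Q)·exp[−(E_P−E_Q)/(RT)] = (A_P/A_Q)·exp[(E_Q−E_P)/(RT)].
(E_Q−E_P)/(RT) = (48.4−65.0)×10³/(8.314×418) = -16600/3475 = -4.777.
k_P/k_Q = (9.33×10^6/6.73×10^5)·exp(-4.777) = 13.86 × 0.008424 = 0.117.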